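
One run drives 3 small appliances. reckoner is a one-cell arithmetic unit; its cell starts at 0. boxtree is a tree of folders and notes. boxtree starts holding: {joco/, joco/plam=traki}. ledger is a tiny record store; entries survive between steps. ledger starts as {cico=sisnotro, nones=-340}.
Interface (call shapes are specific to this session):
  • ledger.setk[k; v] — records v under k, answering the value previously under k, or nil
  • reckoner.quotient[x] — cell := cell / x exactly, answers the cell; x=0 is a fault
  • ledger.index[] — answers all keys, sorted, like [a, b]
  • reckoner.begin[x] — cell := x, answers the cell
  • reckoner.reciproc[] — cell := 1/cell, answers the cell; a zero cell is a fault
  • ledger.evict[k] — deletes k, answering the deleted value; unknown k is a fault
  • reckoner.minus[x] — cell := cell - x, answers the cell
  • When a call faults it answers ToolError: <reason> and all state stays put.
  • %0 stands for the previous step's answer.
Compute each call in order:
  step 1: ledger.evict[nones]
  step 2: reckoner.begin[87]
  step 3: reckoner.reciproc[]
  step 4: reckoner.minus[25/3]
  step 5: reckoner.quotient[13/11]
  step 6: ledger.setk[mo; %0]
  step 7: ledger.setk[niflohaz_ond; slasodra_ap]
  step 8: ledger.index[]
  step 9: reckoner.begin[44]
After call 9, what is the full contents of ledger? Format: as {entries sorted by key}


Answer: {cico=sisnotro, mo=-7964/1131, niflohaz_ond=slasodra_ap}

Derivation:
I run evict passing nones, and get -340.
Next I call begin passing 87, yielding 87.
I try reciproc(), → 1/87.
Then minus passing 25/3, and get -724/87.
I try quotient passing 13/11, yielding -7964/1131.
Next I call setk passing mo, %0, → nil.
Using setk passing niflohaz_ond, slasodra_ap, which returns nil.
Then index(), — result: [cico, mo, niflohaz_ond].
Using begin passing 44, which returns 44.


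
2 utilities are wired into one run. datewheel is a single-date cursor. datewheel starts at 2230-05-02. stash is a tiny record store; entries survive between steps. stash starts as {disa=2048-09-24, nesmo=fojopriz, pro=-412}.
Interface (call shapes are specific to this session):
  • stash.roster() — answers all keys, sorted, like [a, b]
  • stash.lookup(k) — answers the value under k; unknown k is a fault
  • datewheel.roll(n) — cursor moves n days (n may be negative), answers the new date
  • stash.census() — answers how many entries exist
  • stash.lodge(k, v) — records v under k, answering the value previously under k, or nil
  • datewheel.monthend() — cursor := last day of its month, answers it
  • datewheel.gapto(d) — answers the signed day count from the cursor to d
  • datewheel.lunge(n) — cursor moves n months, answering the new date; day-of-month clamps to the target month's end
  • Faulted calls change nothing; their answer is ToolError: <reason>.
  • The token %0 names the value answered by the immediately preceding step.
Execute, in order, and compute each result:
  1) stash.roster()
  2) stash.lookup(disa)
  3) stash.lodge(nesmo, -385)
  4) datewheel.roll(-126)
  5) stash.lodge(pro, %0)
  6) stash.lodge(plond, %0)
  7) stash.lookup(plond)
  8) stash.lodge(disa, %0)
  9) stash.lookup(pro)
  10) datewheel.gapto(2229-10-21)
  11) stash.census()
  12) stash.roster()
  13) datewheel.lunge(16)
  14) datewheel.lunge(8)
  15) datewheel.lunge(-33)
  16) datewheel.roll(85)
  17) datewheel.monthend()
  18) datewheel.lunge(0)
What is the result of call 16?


Answer: 2229-06-20

Derivation:
CALL stash.roster[]
RET  [disa, nesmo, pro]
CALL stash.lookup[disa]
RET  2048-09-24
CALL stash.lodge[nesmo; -385]
RET  fojopriz
CALL datewheel.roll[-126]
RET  2229-12-27
CALL stash.lodge[pro; %0]
RET  -412
CALL stash.lodge[plond; %0]
RET  nil
CALL stash.lookup[plond]
RET  -412
CALL stash.lodge[disa; %0]
RET  2048-09-24
CALL stash.lookup[pro]
RET  2229-12-27
CALL datewheel.gapto[2229-10-21]
RET  -67
CALL stash.census[]
RET  4
CALL stash.roster[]
RET  [disa, nesmo, plond, pro]
CALL datewheel.lunge[16]
RET  2231-04-27
CALL datewheel.lunge[8]
RET  2231-12-27
CALL datewheel.lunge[-33]
RET  2229-03-27
CALL datewheel.roll[85]
RET  2229-06-20
CALL datewheel.monthend[]
RET  2229-06-30
CALL datewheel.lunge[0]
RET  2229-06-30


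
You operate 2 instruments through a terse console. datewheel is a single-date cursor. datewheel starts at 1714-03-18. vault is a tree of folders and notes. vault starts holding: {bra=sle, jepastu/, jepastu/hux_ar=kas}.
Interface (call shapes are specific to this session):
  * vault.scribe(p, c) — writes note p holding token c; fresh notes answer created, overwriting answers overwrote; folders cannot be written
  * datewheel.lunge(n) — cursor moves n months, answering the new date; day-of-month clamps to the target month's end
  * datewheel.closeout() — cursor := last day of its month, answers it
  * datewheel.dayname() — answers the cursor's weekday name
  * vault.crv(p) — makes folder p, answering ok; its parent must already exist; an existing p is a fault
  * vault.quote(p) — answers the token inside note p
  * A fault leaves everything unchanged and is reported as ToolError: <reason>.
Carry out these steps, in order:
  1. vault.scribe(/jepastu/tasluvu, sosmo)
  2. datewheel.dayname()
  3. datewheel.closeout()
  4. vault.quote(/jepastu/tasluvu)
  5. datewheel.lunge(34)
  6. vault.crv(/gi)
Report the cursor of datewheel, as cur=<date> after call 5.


Answer: cur=1717-01-31

Derivation:
[in] vault.scribe p: /jepastu/tasluvu c: sosmo
= created
[in] datewheel.dayname
= Sunday
[in] datewheel.closeout
= 1714-03-31
[in] vault.quote p: /jepastu/tasluvu
= sosmo
[in] datewheel.lunge n: 34
= 1717-01-31
[in] vault.crv p: /gi
= ok


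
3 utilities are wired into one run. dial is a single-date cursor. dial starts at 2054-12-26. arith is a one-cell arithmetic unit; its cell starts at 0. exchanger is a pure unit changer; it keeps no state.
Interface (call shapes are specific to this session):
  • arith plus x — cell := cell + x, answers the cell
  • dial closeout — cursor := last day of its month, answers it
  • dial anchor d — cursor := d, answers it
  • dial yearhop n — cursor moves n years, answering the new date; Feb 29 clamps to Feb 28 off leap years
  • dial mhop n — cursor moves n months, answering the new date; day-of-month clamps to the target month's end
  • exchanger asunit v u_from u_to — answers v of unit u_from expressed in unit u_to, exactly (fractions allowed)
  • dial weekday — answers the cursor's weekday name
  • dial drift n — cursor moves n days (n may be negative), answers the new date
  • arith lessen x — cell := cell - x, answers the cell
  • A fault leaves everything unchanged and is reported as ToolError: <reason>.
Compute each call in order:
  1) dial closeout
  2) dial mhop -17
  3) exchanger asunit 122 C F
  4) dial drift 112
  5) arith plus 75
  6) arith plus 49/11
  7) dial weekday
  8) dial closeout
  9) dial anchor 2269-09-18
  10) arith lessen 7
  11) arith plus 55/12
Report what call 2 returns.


Answer: 2053-07-31

Derivation:
→ dial closeout()
← 2054-12-31
→ dial mhop(n='-17')
← 2053-07-31
→ exchanger asunit(v='122', u_from='C', u_to='F')
← 1258/5
→ dial drift(n='112')
← 2053-11-20
→ arith plus(x='75')
← 75
→ arith plus(x='49/11')
← 874/11
→ dial weekday()
← Thursday
→ dial closeout()
← 2053-11-30
→ dial anchor(d='2269-09-18')
← 2269-09-18
→ arith lessen(x='7')
← 797/11
→ arith plus(x='55/12')
← 10169/132


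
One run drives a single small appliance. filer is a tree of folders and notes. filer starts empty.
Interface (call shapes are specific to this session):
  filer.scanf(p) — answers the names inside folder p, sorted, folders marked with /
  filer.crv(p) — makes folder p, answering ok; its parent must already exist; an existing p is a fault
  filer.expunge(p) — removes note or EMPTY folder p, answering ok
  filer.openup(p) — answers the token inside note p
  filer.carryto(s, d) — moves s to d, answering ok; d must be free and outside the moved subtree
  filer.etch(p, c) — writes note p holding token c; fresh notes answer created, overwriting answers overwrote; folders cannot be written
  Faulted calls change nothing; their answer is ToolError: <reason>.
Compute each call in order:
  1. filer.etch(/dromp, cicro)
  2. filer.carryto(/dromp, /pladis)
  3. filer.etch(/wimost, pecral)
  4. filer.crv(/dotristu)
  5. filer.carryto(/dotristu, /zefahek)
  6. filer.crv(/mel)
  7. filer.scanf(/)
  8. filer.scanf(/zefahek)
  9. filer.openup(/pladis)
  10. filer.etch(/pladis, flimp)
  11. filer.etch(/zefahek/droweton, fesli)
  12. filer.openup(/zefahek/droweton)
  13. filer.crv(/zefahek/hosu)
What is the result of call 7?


Answer: [mel/, pladis, wimost, zefahek/]

Derivation:
·→ filer.etch(p→/dromp, c→cicro)
·← created
·→ filer.carryto(s→/dromp, d→/pladis)
·← ok
·→ filer.etch(p→/wimost, c→pecral)
·← created
·→ filer.crv(p→/dotristu)
·← ok
·→ filer.carryto(s→/dotristu, d→/zefahek)
·← ok
·→ filer.crv(p→/mel)
·← ok
·→ filer.scanf(p→/)
·← [mel/, pladis, wimost, zefahek/]
·→ filer.scanf(p→/zefahek)
·← []
·→ filer.openup(p→/pladis)
·← cicro
·→ filer.etch(p→/pladis, c→flimp)
·← overwrote
·→ filer.etch(p→/zefahek/droweton, c→fesli)
·← created
·→ filer.openup(p→/zefahek/droweton)
·← fesli
·→ filer.crv(p→/zefahek/hosu)
·← ok


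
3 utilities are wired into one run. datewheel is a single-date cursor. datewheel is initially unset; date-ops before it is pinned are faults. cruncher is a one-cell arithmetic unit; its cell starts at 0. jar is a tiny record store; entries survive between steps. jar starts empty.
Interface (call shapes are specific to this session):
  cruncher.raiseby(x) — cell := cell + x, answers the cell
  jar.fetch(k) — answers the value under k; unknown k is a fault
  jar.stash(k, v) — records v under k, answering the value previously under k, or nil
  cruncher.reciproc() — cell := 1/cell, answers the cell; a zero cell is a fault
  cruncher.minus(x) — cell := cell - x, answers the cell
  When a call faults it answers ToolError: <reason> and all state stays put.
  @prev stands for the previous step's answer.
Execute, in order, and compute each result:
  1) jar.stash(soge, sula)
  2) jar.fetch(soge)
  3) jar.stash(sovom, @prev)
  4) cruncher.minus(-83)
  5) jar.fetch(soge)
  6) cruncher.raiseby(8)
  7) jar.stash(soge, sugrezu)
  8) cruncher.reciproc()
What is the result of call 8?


Answer: 1/91

Derivation:
·→ jar.stash(k='soge', v='sula')
·← nil
·→ jar.fetch(k='soge')
·← sula
·→ jar.stash(k='sovom', v='@prev')
·← nil
·→ cruncher.minus(x='-83')
·← 83
·→ jar.fetch(k='soge')
·← sula
·→ cruncher.raiseby(x='8')
·← 91
·→ jar.stash(k='soge', v='sugrezu')
·← sula
·→ cruncher.reciproc()
·← 1/91


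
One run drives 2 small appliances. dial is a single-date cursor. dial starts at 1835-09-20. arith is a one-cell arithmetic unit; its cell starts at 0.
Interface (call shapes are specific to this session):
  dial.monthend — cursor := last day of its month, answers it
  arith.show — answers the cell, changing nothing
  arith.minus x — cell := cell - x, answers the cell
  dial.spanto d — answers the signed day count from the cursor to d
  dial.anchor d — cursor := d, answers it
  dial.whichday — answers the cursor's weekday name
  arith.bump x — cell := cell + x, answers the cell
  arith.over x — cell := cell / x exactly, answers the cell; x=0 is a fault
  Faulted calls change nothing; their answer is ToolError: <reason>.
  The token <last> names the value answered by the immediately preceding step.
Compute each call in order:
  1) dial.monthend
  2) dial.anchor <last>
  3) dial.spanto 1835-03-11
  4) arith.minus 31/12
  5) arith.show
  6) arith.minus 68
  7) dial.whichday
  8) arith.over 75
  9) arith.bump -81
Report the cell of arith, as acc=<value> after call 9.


Step: monthend[]
Result: 1835-09-30
Step: anchor[<last>]
Result: 1835-09-30
Step: spanto[1835-03-11]
Result: -203
Step: minus[31/12]
Result: -31/12
Step: show[]
Result: -31/12
Step: minus[68]
Result: -847/12
Step: whichday[]
Result: Wednesday
Step: over[75]
Result: -847/900
Step: bump[-81]
Result: -73747/900

Answer: acc=-73747/900


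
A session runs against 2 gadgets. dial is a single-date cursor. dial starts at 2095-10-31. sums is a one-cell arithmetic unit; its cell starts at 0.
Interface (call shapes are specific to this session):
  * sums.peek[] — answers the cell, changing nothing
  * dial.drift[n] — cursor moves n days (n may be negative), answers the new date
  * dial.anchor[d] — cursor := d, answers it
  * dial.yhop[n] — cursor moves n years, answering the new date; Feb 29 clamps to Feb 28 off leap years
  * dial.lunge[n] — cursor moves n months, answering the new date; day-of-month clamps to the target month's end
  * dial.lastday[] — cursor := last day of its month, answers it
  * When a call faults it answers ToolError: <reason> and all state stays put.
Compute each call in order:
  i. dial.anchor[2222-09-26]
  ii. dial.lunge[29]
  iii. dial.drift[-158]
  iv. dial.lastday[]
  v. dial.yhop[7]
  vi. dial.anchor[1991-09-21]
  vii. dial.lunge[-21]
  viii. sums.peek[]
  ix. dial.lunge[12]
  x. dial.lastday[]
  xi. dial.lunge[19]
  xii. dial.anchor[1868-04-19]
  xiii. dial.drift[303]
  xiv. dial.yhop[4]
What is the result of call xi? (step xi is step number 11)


Answer: 1992-07-31

Derivation:
==> anchor(d=2222-09-26)
<== 2222-09-26
==> lunge(n=29)
<== 2225-02-26
==> drift(n=-158)
<== 2224-09-21
==> lastday()
<== 2224-09-30
==> yhop(n=7)
<== 2231-09-30
==> anchor(d=1991-09-21)
<== 1991-09-21
==> lunge(n=-21)
<== 1989-12-21
==> peek()
<== 0
==> lunge(n=12)
<== 1990-12-21
==> lastday()
<== 1990-12-31
==> lunge(n=19)
<== 1992-07-31
==> anchor(d=1868-04-19)
<== 1868-04-19
==> drift(n=303)
<== 1869-02-16
==> yhop(n=4)
<== 1873-02-16


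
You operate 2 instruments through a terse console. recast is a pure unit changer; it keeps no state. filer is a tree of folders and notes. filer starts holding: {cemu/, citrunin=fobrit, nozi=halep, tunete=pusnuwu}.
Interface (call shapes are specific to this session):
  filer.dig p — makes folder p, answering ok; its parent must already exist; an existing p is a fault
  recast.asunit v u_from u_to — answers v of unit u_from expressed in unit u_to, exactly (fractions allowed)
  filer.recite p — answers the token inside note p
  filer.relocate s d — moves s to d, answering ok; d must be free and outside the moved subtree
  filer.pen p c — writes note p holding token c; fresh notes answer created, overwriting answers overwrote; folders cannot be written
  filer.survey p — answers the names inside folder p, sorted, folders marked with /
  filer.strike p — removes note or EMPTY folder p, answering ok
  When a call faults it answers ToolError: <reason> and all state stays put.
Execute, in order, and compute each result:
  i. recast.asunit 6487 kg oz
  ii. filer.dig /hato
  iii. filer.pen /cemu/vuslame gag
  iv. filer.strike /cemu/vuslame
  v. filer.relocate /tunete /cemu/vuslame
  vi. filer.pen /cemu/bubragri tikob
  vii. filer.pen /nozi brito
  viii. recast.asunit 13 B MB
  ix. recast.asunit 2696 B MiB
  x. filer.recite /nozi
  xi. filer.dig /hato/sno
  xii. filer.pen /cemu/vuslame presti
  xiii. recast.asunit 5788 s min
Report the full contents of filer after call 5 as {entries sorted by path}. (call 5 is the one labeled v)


Answer: {cemu/, cemu/vuslame=pusnuwu, citrunin=fobrit, hato/, nozi=halep}

Derivation:
Invoking recast.asunit on v='6487', u_from='kg', u_to='oz', and get 10379200000000/45359237.
I try filer.dig on p='/hato', yielding ok.
Now I run filer.pen on p='/cemu/vuslame', c='gag', which returns created.
Now I run filer.strike on p='/cemu/vuslame', → ok.
Now I run filer.relocate on s='/tunete', d='/cemu/vuslame', and get ok.
Calling filer.pen on p='/cemu/bubragri', c='tikob', and get created.
I run filer.pen on p='/nozi', c='brito', yielding overwrote.
I call recast.asunit on v='13', u_from='B', u_to='MB', giving 13/1000000.
Next I call recast.asunit on v='2696', u_from='B', u_to='MiB', and get 337/131072.
I call filer.recite on p='/nozi', and get brito.
I run filer.dig on p='/hato/sno', which returns ok.
I call filer.pen on p='/cemu/vuslame', c='presti', and get overwrote.
I invoke recast.asunit on v='5788', u_from='s', u_to='min', and observe 1447/15.


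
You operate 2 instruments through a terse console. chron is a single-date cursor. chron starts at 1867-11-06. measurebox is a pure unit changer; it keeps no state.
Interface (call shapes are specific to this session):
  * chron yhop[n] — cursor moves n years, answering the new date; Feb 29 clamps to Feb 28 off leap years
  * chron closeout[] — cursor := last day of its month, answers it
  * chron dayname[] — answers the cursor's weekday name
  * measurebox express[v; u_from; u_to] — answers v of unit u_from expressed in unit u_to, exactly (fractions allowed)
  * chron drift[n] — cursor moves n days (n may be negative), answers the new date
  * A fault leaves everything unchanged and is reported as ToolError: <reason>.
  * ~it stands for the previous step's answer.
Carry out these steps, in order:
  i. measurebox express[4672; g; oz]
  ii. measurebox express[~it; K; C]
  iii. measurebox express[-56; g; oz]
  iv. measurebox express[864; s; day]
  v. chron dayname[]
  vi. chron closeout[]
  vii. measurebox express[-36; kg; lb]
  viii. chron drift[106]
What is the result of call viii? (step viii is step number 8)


Answer: 1868-03-15

Derivation:
==> measurebox express(v='4672', u_from='g', u_to='oz')
<== 7475200000/45359237
==> measurebox express(v='~it', u_from='K', u_to='C')
<== -98293511731/907184740
==> measurebox express(v='-56', u_from='g', u_to='oz')
<== -12800000/6479891
==> measurebox express(v='864', u_from='s', u_to='day')
<== 1/100
==> chron dayname()
<== Wednesday
==> chron closeout()
<== 1867-11-30
==> measurebox express(v='-36', u_from='kg', u_to='lb')
<== -3600000000/45359237
==> chron drift(n='106')
<== 1868-03-15


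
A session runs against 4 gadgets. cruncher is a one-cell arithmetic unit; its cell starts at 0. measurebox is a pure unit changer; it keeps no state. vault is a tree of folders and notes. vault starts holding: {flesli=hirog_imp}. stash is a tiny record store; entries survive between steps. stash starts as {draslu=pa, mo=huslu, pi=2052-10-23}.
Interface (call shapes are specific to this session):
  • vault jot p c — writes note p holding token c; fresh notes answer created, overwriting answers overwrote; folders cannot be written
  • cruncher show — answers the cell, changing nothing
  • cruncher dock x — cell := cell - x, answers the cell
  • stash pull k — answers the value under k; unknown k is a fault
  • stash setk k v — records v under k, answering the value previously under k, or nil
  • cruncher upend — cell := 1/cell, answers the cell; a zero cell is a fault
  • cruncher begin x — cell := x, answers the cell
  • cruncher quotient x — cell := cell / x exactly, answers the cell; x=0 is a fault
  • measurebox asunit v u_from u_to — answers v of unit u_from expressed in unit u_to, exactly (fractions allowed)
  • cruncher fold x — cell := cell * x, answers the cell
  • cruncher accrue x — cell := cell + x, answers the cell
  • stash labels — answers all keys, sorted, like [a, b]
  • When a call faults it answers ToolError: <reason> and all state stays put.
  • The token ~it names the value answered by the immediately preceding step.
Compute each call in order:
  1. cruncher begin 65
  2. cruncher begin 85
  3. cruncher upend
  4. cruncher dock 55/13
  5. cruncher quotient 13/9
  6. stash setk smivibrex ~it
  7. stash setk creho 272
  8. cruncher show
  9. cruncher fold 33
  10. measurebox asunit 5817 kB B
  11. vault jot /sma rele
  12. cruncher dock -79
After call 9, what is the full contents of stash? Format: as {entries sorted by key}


Answer: {creho=272, draslu=pa, mo=huslu, pi=2052-10-23, smivibrex=-41958/14365}

Derivation:
> cruncher begin x: 65
:: 65
> cruncher begin x: 85
:: 85
> cruncher upend
:: 1/85
> cruncher dock x: 55/13
:: -4662/1105
> cruncher quotient x: 13/9
:: -41958/14365
> stash setk k: smivibrex v: ~it
:: nil
> stash setk k: creho v: 272
:: nil
> cruncher show
:: -41958/14365
> cruncher fold x: 33
:: -1384614/14365
> measurebox asunit v: 5817 u_from: kB u_to: B
:: 5817000
> vault jot p: /sma c: rele
:: created
> cruncher dock x: -79
:: -249779/14365


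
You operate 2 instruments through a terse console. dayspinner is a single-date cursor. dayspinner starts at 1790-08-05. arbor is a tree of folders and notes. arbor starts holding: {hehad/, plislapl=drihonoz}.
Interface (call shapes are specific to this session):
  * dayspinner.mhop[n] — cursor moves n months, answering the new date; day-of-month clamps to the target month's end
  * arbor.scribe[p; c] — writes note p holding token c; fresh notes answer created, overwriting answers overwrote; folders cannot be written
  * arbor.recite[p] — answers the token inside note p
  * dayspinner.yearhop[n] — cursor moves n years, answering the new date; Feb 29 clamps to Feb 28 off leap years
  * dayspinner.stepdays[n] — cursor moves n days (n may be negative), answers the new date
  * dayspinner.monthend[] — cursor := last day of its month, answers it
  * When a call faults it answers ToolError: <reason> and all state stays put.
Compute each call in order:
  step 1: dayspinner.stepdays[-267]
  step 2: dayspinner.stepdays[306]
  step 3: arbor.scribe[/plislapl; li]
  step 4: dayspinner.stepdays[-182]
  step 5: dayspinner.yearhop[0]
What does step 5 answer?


Answer: 1790-03-15

Derivation:
! dayspinner.stepdays(n: -267) : 1789-11-11
! dayspinner.stepdays(n: 306) : 1790-09-13
! arbor.scribe(p: /plislapl, c: li) : overwrote
! dayspinner.stepdays(n: -182) : 1790-03-15
! dayspinner.yearhop(n: 0) : 1790-03-15


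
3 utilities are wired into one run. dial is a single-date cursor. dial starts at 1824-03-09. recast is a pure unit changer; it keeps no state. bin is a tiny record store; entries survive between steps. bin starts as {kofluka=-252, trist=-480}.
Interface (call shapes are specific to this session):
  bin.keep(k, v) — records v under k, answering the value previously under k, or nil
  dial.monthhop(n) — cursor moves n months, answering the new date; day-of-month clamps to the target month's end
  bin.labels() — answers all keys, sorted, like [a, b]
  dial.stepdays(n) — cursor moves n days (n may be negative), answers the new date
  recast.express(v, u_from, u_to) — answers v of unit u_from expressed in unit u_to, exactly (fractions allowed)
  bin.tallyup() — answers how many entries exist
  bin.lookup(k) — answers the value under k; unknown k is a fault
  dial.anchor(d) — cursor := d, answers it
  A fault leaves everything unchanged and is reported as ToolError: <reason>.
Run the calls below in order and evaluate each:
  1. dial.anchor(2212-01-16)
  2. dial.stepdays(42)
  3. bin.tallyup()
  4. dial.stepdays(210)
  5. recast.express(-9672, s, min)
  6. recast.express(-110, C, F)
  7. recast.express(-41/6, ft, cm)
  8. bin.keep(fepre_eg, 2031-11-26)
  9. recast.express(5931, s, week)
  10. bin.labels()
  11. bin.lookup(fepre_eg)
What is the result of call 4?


Answer: 2212-09-24

Derivation:
·→ dial.anchor(d→2212-01-16)
·← 2212-01-16
·→ dial.stepdays(n→42)
·← 2212-02-27
·→ bin.tallyup()
·← 2
·→ dial.stepdays(n→210)
·← 2212-09-24
·→ recast.express(v→-9672, u_from→s, u_to→min)
·← -806/5
·→ recast.express(v→-110, u_from→C, u_to→F)
·← -166
·→ recast.express(v→-41/6, u_from→ft, u_to→cm)
·← -5207/25
·→ bin.keep(k→fepre_eg, v→2031-11-26)
·← nil
·→ recast.express(v→5931, u_from→s, u_to→week)
·← 659/67200
·→ bin.labels()
·← [fepre_eg, kofluka, trist]
·→ bin.lookup(k→fepre_eg)
·← 2031-11-26


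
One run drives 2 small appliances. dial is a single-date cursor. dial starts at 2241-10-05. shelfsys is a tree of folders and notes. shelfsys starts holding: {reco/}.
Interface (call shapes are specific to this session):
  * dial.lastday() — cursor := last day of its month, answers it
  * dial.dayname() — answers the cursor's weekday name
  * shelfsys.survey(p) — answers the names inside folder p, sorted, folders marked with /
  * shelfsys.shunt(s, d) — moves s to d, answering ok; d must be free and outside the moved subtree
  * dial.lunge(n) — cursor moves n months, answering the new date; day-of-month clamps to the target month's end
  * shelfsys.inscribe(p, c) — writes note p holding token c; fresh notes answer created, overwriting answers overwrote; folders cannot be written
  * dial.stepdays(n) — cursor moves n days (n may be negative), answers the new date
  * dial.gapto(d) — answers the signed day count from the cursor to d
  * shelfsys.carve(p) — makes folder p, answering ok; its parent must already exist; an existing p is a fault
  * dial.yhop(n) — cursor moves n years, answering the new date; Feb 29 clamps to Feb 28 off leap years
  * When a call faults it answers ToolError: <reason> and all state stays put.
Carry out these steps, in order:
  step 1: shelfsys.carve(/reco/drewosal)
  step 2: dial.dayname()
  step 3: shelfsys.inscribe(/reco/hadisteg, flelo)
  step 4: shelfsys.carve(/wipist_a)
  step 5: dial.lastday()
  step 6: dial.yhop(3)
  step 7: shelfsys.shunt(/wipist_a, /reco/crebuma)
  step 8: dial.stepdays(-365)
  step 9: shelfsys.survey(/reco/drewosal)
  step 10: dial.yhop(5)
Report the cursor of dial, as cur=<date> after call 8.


[in] carve /reco/drewosal
= ok
[in] dayname
= Tuesday
[in] inscribe /reco/hadisteg flelo
= created
[in] carve /wipist_a
= ok
[in] lastday
= 2241-10-31
[in] yhop 3
= 2244-10-31
[in] shunt /wipist_a /reco/crebuma
= ok
[in] stepdays -365
= 2243-11-01
[in] survey /reco/drewosal
= []
[in] yhop 5
= 2248-11-01

Answer: cur=2243-11-01


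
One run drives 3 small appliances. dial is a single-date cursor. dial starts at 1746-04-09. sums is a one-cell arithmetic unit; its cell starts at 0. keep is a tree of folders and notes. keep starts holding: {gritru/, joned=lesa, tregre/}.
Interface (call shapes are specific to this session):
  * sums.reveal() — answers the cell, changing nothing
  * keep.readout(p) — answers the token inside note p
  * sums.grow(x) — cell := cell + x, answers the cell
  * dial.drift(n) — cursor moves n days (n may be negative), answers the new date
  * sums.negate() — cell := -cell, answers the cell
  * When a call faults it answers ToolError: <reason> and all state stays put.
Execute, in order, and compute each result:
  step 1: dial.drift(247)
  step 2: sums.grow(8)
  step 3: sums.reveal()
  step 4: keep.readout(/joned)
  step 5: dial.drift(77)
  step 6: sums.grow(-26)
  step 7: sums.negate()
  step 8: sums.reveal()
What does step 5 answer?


Answer: 1747-02-27

Derivation:
-- 1. drift(n=247) -> 1746-12-12
-- 2. grow(x=8) -> 8
-- 3. reveal() -> 8
-- 4. readout(p=/joned) -> lesa
-- 5. drift(n=77) -> 1747-02-27
-- 6. grow(x=-26) -> -18
-- 7. negate() -> 18
-- 8. reveal() -> 18


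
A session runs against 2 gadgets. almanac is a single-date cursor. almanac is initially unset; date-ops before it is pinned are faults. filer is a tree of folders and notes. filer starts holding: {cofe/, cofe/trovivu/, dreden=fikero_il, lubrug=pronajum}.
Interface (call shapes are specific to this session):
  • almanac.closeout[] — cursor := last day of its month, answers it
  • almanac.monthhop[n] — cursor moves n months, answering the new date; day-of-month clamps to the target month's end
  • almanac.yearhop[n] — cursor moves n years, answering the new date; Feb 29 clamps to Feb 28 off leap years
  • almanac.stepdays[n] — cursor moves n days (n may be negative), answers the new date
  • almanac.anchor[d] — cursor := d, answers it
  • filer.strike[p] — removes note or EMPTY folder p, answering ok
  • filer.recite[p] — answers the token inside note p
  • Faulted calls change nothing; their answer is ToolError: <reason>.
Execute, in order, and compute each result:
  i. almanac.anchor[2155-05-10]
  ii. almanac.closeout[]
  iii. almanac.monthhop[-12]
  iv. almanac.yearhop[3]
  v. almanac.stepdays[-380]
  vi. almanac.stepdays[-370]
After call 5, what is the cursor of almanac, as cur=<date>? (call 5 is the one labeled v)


Invoking almanac.anchor with d='2155-05-10', → 2155-05-10.
I use almanac.closeout, and get 2155-05-31.
Next I call almanac.monthhop with n='-12', yielding 2154-05-31.
Now I run almanac.yearhop with n='3', — result: 2157-05-31.
I try almanac.stepdays with n='-380', — result: 2156-05-16.
Next I call almanac.stepdays with n='-370', and get 2155-05-12.

Answer: cur=2156-05-16


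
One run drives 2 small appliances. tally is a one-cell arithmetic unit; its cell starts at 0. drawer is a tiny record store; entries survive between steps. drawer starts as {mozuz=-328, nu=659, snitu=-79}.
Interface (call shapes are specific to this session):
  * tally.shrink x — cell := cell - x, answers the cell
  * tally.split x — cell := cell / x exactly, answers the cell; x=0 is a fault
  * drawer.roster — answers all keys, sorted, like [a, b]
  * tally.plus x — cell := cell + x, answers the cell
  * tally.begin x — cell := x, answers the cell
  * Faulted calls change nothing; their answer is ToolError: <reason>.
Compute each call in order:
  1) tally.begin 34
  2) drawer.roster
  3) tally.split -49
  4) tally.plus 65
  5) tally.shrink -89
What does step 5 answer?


;; tally.begin(34) ~> 34
;; drawer.roster() ~> [mozuz, nu, snitu]
;; tally.split(-49) ~> -34/49
;; tally.plus(65) ~> 3151/49
;; tally.shrink(-89) ~> 7512/49

Answer: 7512/49


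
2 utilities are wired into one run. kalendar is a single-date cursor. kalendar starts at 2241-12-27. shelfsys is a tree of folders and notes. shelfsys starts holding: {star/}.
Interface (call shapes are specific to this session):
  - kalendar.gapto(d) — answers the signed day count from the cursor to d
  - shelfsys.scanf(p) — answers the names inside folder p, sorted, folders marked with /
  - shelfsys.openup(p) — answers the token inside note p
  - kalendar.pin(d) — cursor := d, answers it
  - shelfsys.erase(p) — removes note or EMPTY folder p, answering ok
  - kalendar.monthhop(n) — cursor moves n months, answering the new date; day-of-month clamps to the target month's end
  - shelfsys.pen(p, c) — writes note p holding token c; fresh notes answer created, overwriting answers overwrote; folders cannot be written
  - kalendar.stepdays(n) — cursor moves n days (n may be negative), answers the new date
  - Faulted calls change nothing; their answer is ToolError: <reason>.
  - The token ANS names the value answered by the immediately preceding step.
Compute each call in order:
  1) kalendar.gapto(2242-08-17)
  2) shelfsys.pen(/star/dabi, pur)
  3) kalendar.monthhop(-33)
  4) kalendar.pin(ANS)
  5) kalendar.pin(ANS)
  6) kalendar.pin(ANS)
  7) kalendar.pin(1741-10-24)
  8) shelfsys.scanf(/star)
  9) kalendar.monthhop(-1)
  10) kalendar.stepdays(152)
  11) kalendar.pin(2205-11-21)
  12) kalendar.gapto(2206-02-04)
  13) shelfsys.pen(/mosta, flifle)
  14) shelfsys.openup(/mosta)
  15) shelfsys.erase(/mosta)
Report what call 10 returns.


Act: gapto[d: 2242-08-17]
Obs: 233
Act: pen[p: /star/dabi; c: pur]
Obs: created
Act: monthhop[n: -33]
Obs: 2239-03-27
Act: pin[d: ANS]
Obs: 2239-03-27
Act: pin[d: ANS]
Obs: 2239-03-27
Act: pin[d: ANS]
Obs: 2239-03-27
Act: pin[d: 1741-10-24]
Obs: 1741-10-24
Act: scanf[p: /star]
Obs: [dabi]
Act: monthhop[n: -1]
Obs: 1741-09-24
Act: stepdays[n: 152]
Obs: 1742-02-23
Act: pin[d: 2205-11-21]
Obs: 2205-11-21
Act: gapto[d: 2206-02-04]
Obs: 75
Act: pen[p: /mosta; c: flifle]
Obs: created
Act: openup[p: /mosta]
Obs: flifle
Act: erase[p: /mosta]
Obs: ok

Answer: 1742-02-23


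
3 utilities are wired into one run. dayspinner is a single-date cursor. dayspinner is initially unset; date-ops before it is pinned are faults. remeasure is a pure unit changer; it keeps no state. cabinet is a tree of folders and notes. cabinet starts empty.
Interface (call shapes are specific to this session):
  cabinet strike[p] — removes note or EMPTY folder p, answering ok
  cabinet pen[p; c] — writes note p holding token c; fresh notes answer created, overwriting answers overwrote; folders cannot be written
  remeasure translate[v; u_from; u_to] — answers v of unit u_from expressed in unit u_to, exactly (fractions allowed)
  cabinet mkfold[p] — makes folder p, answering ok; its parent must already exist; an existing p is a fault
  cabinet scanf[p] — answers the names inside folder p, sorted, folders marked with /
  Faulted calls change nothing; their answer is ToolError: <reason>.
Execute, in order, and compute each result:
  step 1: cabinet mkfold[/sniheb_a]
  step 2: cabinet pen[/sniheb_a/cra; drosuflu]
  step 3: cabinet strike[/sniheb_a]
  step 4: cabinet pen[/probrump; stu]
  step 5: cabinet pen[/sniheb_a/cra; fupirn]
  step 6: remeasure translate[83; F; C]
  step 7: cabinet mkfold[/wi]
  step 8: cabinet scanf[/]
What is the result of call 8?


Act: cabinet mkfold[/sniheb_a]
Obs: ok
Act: cabinet pen[/sniheb_a/cra; drosuflu]
Obs: created
Act: cabinet strike[/sniheb_a]
Obs: ToolError: not empty
Act: cabinet pen[/probrump; stu]
Obs: created
Act: cabinet pen[/sniheb_a/cra; fupirn]
Obs: overwrote
Act: remeasure translate[83; F; C]
Obs: 85/3
Act: cabinet mkfold[/wi]
Obs: ok
Act: cabinet scanf[/]
Obs: [probrump, sniheb_a/, wi/]

Answer: [probrump, sniheb_a/, wi/]


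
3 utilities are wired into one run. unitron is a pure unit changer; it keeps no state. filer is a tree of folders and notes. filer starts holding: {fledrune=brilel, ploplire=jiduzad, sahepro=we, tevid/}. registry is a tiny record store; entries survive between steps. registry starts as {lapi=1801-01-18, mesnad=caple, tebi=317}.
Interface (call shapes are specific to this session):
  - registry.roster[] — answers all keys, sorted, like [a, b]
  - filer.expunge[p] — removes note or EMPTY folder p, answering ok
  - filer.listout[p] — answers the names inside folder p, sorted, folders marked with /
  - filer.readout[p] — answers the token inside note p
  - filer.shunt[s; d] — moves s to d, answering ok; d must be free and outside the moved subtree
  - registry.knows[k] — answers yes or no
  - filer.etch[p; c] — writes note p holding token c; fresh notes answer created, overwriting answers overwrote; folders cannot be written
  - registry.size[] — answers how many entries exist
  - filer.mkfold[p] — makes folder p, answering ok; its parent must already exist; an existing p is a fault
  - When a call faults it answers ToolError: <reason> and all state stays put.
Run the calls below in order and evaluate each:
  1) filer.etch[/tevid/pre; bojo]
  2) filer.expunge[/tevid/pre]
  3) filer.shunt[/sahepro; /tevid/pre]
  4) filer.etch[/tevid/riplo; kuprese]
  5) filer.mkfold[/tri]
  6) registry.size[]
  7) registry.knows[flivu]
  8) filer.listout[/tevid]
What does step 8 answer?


Answer: [pre, riplo]

Derivation:
Do: filer.etch[/tevid/pre; bojo]
See: created
Do: filer.expunge[/tevid/pre]
See: ok
Do: filer.shunt[/sahepro; /tevid/pre]
See: ok
Do: filer.etch[/tevid/riplo; kuprese]
See: created
Do: filer.mkfold[/tri]
See: ok
Do: registry.size[]
See: 3
Do: registry.knows[flivu]
See: no
Do: filer.listout[/tevid]
See: [pre, riplo]


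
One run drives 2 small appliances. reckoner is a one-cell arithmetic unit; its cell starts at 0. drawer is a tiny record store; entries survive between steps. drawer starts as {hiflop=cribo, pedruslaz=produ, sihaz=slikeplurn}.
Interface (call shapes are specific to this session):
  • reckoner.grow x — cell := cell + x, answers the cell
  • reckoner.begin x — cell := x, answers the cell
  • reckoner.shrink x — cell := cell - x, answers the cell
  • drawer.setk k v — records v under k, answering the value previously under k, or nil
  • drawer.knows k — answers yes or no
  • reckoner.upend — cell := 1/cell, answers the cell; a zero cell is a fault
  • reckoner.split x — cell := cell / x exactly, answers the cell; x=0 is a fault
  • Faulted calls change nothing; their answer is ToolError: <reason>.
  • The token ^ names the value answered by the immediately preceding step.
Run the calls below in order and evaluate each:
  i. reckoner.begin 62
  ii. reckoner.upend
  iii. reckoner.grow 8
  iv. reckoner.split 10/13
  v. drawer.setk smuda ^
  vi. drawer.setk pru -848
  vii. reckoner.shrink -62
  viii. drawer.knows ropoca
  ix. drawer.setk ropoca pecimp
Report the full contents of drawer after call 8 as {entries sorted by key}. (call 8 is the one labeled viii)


>>> reckoner.begin x=62
:: 62
>>> reckoner.upend
:: 1/62
>>> reckoner.grow x=8
:: 497/62
>>> reckoner.split x=10/13
:: 6461/620
>>> drawer.setk k=smuda v=^
:: nil
>>> drawer.setk k=pru v=-848
:: nil
>>> reckoner.shrink x=-62
:: 44901/620
>>> drawer.knows k=ropoca
:: no
>>> drawer.setk k=ropoca v=pecimp
:: nil

Answer: {hiflop=cribo, pedruslaz=produ, pru=-848, sihaz=slikeplurn, smuda=6461/620}


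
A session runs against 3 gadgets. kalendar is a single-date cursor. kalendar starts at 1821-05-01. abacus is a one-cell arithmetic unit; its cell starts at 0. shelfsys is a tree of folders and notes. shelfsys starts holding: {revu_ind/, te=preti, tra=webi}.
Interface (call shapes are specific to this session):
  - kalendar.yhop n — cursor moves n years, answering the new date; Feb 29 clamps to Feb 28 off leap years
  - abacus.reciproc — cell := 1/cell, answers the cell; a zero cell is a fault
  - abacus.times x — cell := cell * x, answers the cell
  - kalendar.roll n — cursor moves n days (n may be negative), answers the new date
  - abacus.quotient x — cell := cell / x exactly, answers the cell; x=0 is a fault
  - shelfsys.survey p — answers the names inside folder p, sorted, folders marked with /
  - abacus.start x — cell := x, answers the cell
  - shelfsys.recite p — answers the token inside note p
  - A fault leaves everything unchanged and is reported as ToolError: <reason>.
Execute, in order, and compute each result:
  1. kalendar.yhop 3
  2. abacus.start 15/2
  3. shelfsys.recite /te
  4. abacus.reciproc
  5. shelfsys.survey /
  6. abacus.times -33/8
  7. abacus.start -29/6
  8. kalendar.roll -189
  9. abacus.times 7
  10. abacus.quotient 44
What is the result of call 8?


Step: yhop[3]
Result: 1824-05-01
Step: start[15/2]
Result: 15/2
Step: recite[/te]
Result: preti
Step: reciproc[]
Result: 2/15
Step: survey[/]
Result: [revu_ind/, te, tra]
Step: times[-33/8]
Result: -11/20
Step: start[-29/6]
Result: -29/6
Step: roll[-189]
Result: 1823-10-25
Step: times[7]
Result: -203/6
Step: quotient[44]
Result: -203/264

Answer: 1823-10-25


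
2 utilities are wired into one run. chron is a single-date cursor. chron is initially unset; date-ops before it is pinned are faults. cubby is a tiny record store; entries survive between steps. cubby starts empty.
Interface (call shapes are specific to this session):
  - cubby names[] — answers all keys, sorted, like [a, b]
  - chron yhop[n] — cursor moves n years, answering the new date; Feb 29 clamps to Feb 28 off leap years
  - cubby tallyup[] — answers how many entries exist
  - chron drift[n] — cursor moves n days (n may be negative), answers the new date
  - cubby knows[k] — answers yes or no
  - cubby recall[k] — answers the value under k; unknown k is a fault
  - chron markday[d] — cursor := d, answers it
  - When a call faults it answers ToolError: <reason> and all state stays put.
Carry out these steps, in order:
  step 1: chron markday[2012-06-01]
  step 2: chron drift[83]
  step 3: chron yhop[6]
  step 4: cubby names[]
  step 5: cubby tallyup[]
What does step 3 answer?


Answer: 2018-08-23

Derivation:
>> chron markday(d='2012-06-01')
<< 2012-06-01
>> chron drift(n='83')
<< 2012-08-23
>> chron yhop(n='6')
<< 2018-08-23
>> cubby names()
<< []
>> cubby tallyup()
<< 0


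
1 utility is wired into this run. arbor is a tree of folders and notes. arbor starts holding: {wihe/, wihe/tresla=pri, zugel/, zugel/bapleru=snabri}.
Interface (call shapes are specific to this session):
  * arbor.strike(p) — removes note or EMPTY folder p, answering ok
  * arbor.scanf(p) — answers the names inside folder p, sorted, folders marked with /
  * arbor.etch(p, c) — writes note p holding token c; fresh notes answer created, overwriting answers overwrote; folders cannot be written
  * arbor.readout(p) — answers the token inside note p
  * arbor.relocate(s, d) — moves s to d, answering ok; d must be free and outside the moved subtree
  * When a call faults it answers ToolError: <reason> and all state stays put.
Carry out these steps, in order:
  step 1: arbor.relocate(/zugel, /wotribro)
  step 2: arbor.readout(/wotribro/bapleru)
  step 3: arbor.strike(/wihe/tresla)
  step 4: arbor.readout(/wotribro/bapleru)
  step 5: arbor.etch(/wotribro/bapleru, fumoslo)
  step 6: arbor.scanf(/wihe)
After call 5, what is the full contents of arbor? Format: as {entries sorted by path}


Answer: {wihe/, wotribro/, wotribro/bapleru=fumoslo}

Derivation:
$ arbor.relocate s: /zugel d: /wotribro
  ok
$ arbor.readout p: /wotribro/bapleru
  snabri
$ arbor.strike p: /wihe/tresla
  ok
$ arbor.readout p: /wotribro/bapleru
  snabri
$ arbor.etch p: /wotribro/bapleru c: fumoslo
  overwrote
$ arbor.scanf p: /wihe
  []
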